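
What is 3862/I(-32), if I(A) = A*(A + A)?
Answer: 1931/1024 ≈ 1.8857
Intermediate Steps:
I(A) = 2*A² (I(A) = A*(2*A) = 2*A²)
3862/I(-32) = 3862/((2*(-32)²)) = 3862/((2*1024)) = 3862/2048 = 3862*(1/2048) = 1931/1024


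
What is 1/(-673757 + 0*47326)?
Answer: -1/673757 ≈ -1.4842e-6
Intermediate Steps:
1/(-673757 + 0*47326) = 1/(-673757 + 0) = 1/(-673757) = -1/673757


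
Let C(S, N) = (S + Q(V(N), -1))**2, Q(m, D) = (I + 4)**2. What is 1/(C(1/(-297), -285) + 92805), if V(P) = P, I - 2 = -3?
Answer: 88209/8193375829 ≈ 1.0766e-5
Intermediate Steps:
I = -1 (I = 2 - 3 = -1)
Q(m, D) = 9 (Q(m, D) = (-1 + 4)**2 = 3**2 = 9)
C(S, N) = (9 + S)**2 (C(S, N) = (S + 9)**2 = (9 + S)**2)
1/(C(1/(-297), -285) + 92805) = 1/((9 + 1/(-297))**2 + 92805) = 1/((9 - 1/297)**2 + 92805) = 1/((2672/297)**2 + 92805) = 1/(7139584/88209 + 92805) = 1/(8193375829/88209) = 88209/8193375829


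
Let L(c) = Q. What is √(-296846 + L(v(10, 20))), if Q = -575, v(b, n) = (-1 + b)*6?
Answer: I*√297421 ≈ 545.36*I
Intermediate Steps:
v(b, n) = -6 + 6*b
L(c) = -575
√(-296846 + L(v(10, 20))) = √(-296846 - 575) = √(-297421) = I*√297421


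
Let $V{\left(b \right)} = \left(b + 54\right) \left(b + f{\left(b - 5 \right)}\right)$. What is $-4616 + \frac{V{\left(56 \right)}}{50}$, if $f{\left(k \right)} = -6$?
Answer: $-4506$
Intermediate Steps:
$V{\left(b \right)} = \left(-6 + b\right) \left(54 + b\right)$ ($V{\left(b \right)} = \left(b + 54\right) \left(b - 6\right) = \left(54 + b\right) \left(-6 + b\right) = \left(-6 + b\right) \left(54 + b\right)$)
$-4616 + \frac{V{\left(56 \right)}}{50} = -4616 + \frac{-324 + 56^{2} + 48 \cdot 56}{50} = -4616 + \left(-324 + 3136 + 2688\right) \frac{1}{50} = -4616 + 5500 \cdot \frac{1}{50} = -4616 + 110 = -4506$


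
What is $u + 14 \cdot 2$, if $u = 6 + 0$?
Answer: $34$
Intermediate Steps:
$u = 6$
$u + 14 \cdot 2 = 6 + 14 \cdot 2 = 6 + 28 = 34$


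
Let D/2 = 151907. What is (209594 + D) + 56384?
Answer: 569792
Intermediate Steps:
D = 303814 (D = 2*151907 = 303814)
(209594 + D) + 56384 = (209594 + 303814) + 56384 = 513408 + 56384 = 569792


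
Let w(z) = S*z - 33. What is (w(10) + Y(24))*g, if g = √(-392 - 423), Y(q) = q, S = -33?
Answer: -339*I*√815 ≈ -9677.8*I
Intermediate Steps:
g = I*√815 (g = √(-815) = I*√815 ≈ 28.548*I)
w(z) = -33 - 33*z (w(z) = -33*z - 33 = -33 - 33*z)
(w(10) + Y(24))*g = ((-33 - 33*10) + 24)*(I*√815) = ((-33 - 330) + 24)*(I*√815) = (-363 + 24)*(I*√815) = -339*I*√815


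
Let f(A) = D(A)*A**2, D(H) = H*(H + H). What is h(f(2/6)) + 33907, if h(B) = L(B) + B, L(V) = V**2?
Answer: 222463993/6561 ≈ 33907.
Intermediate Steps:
D(H) = 2*H**2 (D(H) = H*(2*H) = 2*H**2)
f(A) = 2*A**4 (f(A) = (2*A**2)*A**2 = 2*A**4)
h(B) = B + B**2 (h(B) = B**2 + B = B + B**2)
h(f(2/6)) + 33907 = (2*(2/6)**4)*(1 + 2*(2/6)**4) + 33907 = (2*(2*(1/6))**4)*(1 + 2*(2*(1/6))**4) + 33907 = (2*(1/3)**4)*(1 + 2*(1/3)**4) + 33907 = (2*(1/81))*(1 + 2*(1/81)) + 33907 = 2*(1 + 2/81)/81 + 33907 = (2/81)*(83/81) + 33907 = 166/6561 + 33907 = 222463993/6561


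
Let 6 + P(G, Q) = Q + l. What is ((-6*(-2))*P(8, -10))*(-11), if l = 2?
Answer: 1848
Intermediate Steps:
P(G, Q) = -4 + Q (P(G, Q) = -6 + (Q + 2) = -6 + (2 + Q) = -4 + Q)
((-6*(-2))*P(8, -10))*(-11) = ((-6*(-2))*(-4 - 10))*(-11) = (12*(-14))*(-11) = -168*(-11) = 1848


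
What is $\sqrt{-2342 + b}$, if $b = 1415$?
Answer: $3 i \sqrt{103} \approx 30.447 i$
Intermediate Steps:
$\sqrt{-2342 + b} = \sqrt{-2342 + 1415} = \sqrt{-927} = 3 i \sqrt{103}$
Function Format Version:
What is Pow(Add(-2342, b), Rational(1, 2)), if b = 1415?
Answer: Mul(3, I, Pow(103, Rational(1, 2))) ≈ Mul(30.447, I)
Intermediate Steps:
Pow(Add(-2342, b), Rational(1, 2)) = Pow(Add(-2342, 1415), Rational(1, 2)) = Pow(-927, Rational(1, 2)) = Mul(3, I, Pow(103, Rational(1, 2)))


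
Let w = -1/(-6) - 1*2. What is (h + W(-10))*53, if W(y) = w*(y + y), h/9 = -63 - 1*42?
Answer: -144425/3 ≈ -48142.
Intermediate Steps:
w = -11/6 (w = -1*(-⅙) - 2 = ⅙ - 2 = -11/6 ≈ -1.8333)
h = -945 (h = 9*(-63 - 1*42) = 9*(-63 - 42) = 9*(-105) = -945)
W(y) = -11*y/3 (W(y) = -11*(y + y)/6 = -11*y/3)
(h + W(-10))*53 = (-945 - 11/3*(-10))*53 = (-945 + 110/3)*53 = -2725/3*53 = -144425/3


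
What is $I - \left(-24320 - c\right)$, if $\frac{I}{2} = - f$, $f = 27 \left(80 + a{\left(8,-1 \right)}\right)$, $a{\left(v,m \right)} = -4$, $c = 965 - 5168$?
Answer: $16013$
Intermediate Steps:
$c = -4203$ ($c = 965 - 5168 = -4203$)
$f = 2052$ ($f = 27 \left(80 - 4\right) = 27 \cdot 76 = 2052$)
$I = -4104$ ($I = 2 \left(\left(-1\right) 2052\right) = 2 \left(-2052\right) = -4104$)
$I - \left(-24320 - c\right) = -4104 - \left(-24320 - -4203\right) = -4104 - \left(-24320 + 4203\right) = -4104 - -20117 = -4104 + 20117 = 16013$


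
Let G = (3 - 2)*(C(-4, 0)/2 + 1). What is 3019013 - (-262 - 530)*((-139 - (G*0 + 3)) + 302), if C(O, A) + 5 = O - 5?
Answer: 3145733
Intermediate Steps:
C(O, A) = -10 + O (C(O, A) = -5 + (O - 5) = -5 + (-5 + O) = -10 + O)
G = -6 (G = (3 - 2)*((-10 - 4)/2 + 1) = 1*(-14*½ + 1) = 1*(-7 + 1) = 1*(-6) = -6)
3019013 - (-262 - 530)*((-139 - (G*0 + 3)) + 302) = 3019013 - (-262 - 530)*((-139 - (-6*0 + 3)) + 302) = 3019013 - (-792)*((-139 - (0 + 3)) + 302) = 3019013 - (-792)*((-139 - 1*3) + 302) = 3019013 - (-792)*((-139 - 3) + 302) = 3019013 - (-792)*(-142 + 302) = 3019013 - (-792)*160 = 3019013 - 1*(-126720) = 3019013 + 126720 = 3145733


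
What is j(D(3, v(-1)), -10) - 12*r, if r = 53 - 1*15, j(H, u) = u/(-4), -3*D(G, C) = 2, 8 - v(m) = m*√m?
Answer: -907/2 ≈ -453.50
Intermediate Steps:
v(m) = 8 - m^(3/2) (v(m) = 8 - m*√m = 8 - m^(3/2))
D(G, C) = -⅔ (D(G, C) = -⅓*2 = -⅔)
j(H, u) = -u/4 (j(H, u) = u*(-¼) = -u/4)
r = 38 (r = 53 - 15 = 38)
j(D(3, v(-1)), -10) - 12*r = -¼*(-10) - 12*38 = 5/2 - 456 = -907/2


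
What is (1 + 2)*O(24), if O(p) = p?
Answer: 72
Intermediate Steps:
(1 + 2)*O(24) = (1 + 2)*24 = 3*24 = 72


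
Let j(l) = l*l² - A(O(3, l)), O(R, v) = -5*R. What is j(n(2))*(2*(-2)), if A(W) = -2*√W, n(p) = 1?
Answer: -4 - 8*I*√15 ≈ -4.0 - 30.984*I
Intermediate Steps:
j(l) = l³ + 2*I*√15 (j(l) = l*l² - (-2)*√(-5*3) = l³ - (-2)*√(-15) = l³ - (-2)*I*√15 = l³ + 2*I*√15)
j(n(2))*(2*(-2)) = (1³ + 2*I*√15)*(2*(-2)) = (1 + 2*I*√15)*(-4) = -4 - 8*I*√15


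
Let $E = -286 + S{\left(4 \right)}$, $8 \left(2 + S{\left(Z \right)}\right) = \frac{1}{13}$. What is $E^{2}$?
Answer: $\frac{897062401}{10816} \approx 82939.0$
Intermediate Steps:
$S{\left(Z \right)} = - \frac{207}{104}$ ($S{\left(Z \right)} = -2 + \frac{1}{8 \cdot 13} = -2 + \frac{1}{8} \cdot \frac{1}{13} = -2 + \frac{1}{104} = - \frac{207}{104}$)
$E = - \frac{29951}{104}$ ($E = -286 - \frac{207}{104} = - \frac{29951}{104} \approx -287.99$)
$E^{2} = \left(- \frac{29951}{104}\right)^{2} = \frac{897062401}{10816}$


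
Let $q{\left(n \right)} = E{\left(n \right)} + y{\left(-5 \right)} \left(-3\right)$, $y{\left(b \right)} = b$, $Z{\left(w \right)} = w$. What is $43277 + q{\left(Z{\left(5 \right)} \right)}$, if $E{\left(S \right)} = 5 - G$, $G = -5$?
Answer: $43302$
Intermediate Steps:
$E{\left(S \right)} = 10$ ($E{\left(S \right)} = 5 - -5 = 5 + 5 = 10$)
$q{\left(n \right)} = 25$ ($q{\left(n \right)} = 10 - -15 = 10 + 15 = 25$)
$43277 + q{\left(Z{\left(5 \right)} \right)} = 43277 + 25 = 43302$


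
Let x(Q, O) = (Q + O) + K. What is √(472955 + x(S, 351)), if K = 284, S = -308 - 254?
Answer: 2*√118257 ≈ 687.77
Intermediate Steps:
S = -562
x(Q, O) = 284 + O + Q (x(Q, O) = (Q + O) + 284 = (O + Q) + 284 = 284 + O + Q)
√(472955 + x(S, 351)) = √(472955 + (284 + 351 - 562)) = √(472955 + 73) = √473028 = 2*√118257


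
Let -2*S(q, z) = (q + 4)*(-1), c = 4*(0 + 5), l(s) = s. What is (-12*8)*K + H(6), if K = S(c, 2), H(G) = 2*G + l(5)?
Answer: -1135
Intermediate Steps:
c = 20 (c = 4*5 = 20)
H(G) = 5 + 2*G (H(G) = 2*G + 5 = 5 + 2*G)
S(q, z) = 2 + q/2 (S(q, z) = -(q + 4)*(-1)/2 = -(4 + q)*(-1)/2 = -(-4 - q)/2 = 2 + q/2)
K = 12 (K = 2 + (1/2)*20 = 2 + 10 = 12)
(-12*8)*K + H(6) = -12*8*12 + (5 + 2*6) = -96*12 + (5 + 12) = -1152 + 17 = -1135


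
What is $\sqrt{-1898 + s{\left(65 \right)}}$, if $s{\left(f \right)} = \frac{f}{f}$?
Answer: $i \sqrt{1897} \approx 43.555 i$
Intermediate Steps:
$s{\left(f \right)} = 1$
$\sqrt{-1898 + s{\left(65 \right)}} = \sqrt{-1898 + 1} = \sqrt{-1897} = i \sqrt{1897}$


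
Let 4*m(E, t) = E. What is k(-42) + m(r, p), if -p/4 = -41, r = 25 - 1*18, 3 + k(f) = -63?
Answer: -257/4 ≈ -64.250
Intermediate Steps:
k(f) = -66 (k(f) = -3 - 63 = -66)
r = 7 (r = 25 - 18 = 7)
p = 164 (p = -4*(-41) = 164)
m(E, t) = E/4
k(-42) + m(r, p) = -66 + (1/4)*7 = -66 + 7/4 = -257/4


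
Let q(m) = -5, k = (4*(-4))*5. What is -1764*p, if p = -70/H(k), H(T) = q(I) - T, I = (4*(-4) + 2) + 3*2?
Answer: 8232/5 ≈ 1646.4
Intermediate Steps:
k = -80 (k = -16*5 = -80)
I = -8 (I = (-16 + 2) + 6 = -14 + 6 = -8)
H(T) = -5 - T
p = -14/15 (p = -70/(-5 - 1*(-80)) = -70/(-5 + 80) = -70/75 = -70*1/75 = -14/15 ≈ -0.93333)
-1764*p = -1764*(-14/15) = 8232/5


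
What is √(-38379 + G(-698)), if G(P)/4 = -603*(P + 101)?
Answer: √1401585 ≈ 1183.9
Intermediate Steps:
G(P) = -243612 - 2412*P (G(P) = 4*(-603*(P + 101)) = 4*(-603*(101 + P)) = 4*(-60903 - 603*P) = -243612 - 2412*P)
√(-38379 + G(-698)) = √(-38379 + (-243612 - 2412*(-698))) = √(-38379 + (-243612 + 1683576)) = √(-38379 + 1439964) = √1401585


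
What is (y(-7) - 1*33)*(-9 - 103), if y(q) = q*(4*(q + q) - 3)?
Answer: -42560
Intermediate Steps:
y(q) = q*(-3 + 8*q) (y(q) = q*(4*(2*q) - 3) = q*(8*q - 3) = q*(-3 + 8*q))
(y(-7) - 1*33)*(-9 - 103) = (-7*(-3 + 8*(-7)) - 1*33)*(-9 - 103) = (-7*(-3 - 56) - 33)*(-112) = (-7*(-59) - 33)*(-112) = (413 - 33)*(-112) = 380*(-112) = -42560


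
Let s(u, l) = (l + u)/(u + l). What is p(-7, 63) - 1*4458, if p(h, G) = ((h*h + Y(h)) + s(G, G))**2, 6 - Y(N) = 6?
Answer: -1958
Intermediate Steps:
Y(N) = 0 (Y(N) = 6 - 1*6 = 6 - 6 = 0)
s(u, l) = 1 (s(u, l) = (l + u)/(l + u) = 1)
p(h, G) = (1 + h**2)**2 (p(h, G) = ((h*h + 0) + 1)**2 = ((h**2 + 0) + 1)**2 = (h**2 + 1)**2 = (1 + h**2)**2)
p(-7, 63) - 1*4458 = (1 + (-7)**2)**2 - 1*4458 = (1 + 49)**2 - 4458 = 50**2 - 4458 = 2500 - 4458 = -1958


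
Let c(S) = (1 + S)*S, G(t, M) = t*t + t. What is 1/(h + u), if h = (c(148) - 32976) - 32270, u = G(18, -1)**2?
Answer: 1/73770 ≈ 1.3556e-5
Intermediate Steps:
G(t, M) = t + t**2 (G(t, M) = t**2 + t = t + t**2)
c(S) = S*(1 + S)
u = 116964 (u = (18*(1 + 18))**2 = (18*19)**2 = 342**2 = 116964)
h = -43194 (h = (148*(1 + 148) - 32976) - 32270 = (148*149 - 32976) - 32270 = (22052 - 32976) - 32270 = -10924 - 32270 = -43194)
1/(h + u) = 1/(-43194 + 116964) = 1/73770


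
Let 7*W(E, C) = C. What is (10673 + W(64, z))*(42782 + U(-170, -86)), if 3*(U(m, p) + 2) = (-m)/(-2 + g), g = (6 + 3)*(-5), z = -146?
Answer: 149920637550/329 ≈ 4.5569e+8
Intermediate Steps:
g = -45 (g = 9*(-5) = -45)
W(E, C) = C/7
U(m, p) = -2 + m/141 (U(m, p) = -2 + ((-m)/(-2 - 45))/3 = -2 + (-m/(-47))/3 = -2 + (-m*(-1/47))/3 = -2 + (m/47)/3 = -2 + m/141)
(10673 + W(64, z))*(42782 + U(-170, -86)) = (10673 + (⅐)*(-146))*(42782 + (-2 + (1/141)*(-170))) = (10673 - 146/7)*(42782 + (-2 - 170/141)) = 74565*(42782 - 452/141)/7 = (74565/7)*(6031810/141) = 149920637550/329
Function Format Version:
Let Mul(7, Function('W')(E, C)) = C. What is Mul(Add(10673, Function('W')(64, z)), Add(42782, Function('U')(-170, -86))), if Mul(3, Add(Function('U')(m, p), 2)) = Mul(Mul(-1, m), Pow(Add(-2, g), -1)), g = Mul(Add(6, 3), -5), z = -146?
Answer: Rational(149920637550, 329) ≈ 4.5569e+8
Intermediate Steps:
g = -45 (g = Mul(9, -5) = -45)
Function('W')(E, C) = Mul(Rational(1, 7), C)
Function('U')(m, p) = Add(-2, Mul(Rational(1, 141), m)) (Function('U')(m, p) = Add(-2, Mul(Rational(1, 3), Mul(Mul(-1, m), Pow(Add(-2, -45), -1)))) = Add(-2, Mul(Rational(1, 3), Mul(Mul(-1, m), Pow(-47, -1)))) = Add(-2, Mul(Rational(1, 3), Mul(Mul(-1, m), Rational(-1, 47)))) = Add(-2, Mul(Rational(1, 3), Mul(Rational(1, 47), m))) = Add(-2, Mul(Rational(1, 141), m)))
Mul(Add(10673, Function('W')(64, z)), Add(42782, Function('U')(-170, -86))) = Mul(Add(10673, Mul(Rational(1, 7), -146)), Add(42782, Add(-2, Mul(Rational(1, 141), -170)))) = Mul(Add(10673, Rational(-146, 7)), Add(42782, Add(-2, Rational(-170, 141)))) = Mul(Rational(74565, 7), Add(42782, Rational(-452, 141))) = Mul(Rational(74565, 7), Rational(6031810, 141)) = Rational(149920637550, 329)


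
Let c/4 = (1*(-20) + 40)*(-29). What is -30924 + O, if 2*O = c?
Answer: -32084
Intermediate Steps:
c = -2320 (c = 4*((1*(-20) + 40)*(-29)) = 4*((-20 + 40)*(-29)) = 4*(20*(-29)) = 4*(-580) = -2320)
O = -1160 (O = (½)*(-2320) = -1160)
-30924 + O = -30924 - 1160 = -32084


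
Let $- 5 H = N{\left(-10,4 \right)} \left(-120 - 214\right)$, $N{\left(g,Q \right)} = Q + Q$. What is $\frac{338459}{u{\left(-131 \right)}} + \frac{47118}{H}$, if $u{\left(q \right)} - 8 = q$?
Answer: $- \frac{437692439}{164328} \approx -2663.5$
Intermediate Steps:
$N{\left(g,Q \right)} = 2 Q$
$u{\left(q \right)} = 8 + q$
$H = \frac{2672}{5}$ ($H = - \frac{2 \cdot 4 \left(-120 - 214\right)}{5} = - \frac{8 \left(-334\right)}{5} = \left(- \frac{1}{5}\right) \left(-2672\right) = \frac{2672}{5} \approx 534.4$)
$\frac{338459}{u{\left(-131 \right)}} + \frac{47118}{H} = \frac{338459}{8 - 131} + \frac{47118}{\frac{2672}{5}} = \frac{338459}{-123} + 47118 \cdot \frac{5}{2672} = 338459 \left(- \frac{1}{123}\right) + \frac{117795}{1336} = - \frac{338459}{123} + \frac{117795}{1336} = - \frac{437692439}{164328}$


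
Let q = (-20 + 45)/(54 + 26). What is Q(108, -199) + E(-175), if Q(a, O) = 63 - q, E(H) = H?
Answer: -1797/16 ≈ -112.31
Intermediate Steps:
q = 5/16 (q = 25/80 = 25*(1/80) = 5/16 ≈ 0.31250)
Q(a, O) = 1003/16 (Q(a, O) = 63 - 1*5/16 = 63 - 5/16 = 1003/16)
Q(108, -199) + E(-175) = 1003/16 - 175 = -1797/16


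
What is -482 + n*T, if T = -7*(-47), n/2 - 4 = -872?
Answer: -571626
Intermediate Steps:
n = -1736 (n = 8 + 2*(-872) = 8 - 1744 = -1736)
T = 329
-482 + n*T = -482 - 1736*329 = -482 - 571144 = -571626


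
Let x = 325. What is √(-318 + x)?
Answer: √7 ≈ 2.6458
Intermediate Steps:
√(-318 + x) = √(-318 + 325) = √7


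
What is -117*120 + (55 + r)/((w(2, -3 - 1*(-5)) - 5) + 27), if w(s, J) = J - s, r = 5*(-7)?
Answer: -154430/11 ≈ -14039.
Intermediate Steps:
r = -35
-117*120 + (55 + r)/((w(2, -3 - 1*(-5)) - 5) + 27) = -117*120 + (55 - 35)/((((-3 - 1*(-5)) - 1*2) - 5) + 27) = -14040 + 20/((((-3 + 5) - 2) - 5) + 27) = -14040 + 20/(((2 - 2) - 5) + 27) = -14040 + 20/((0 - 5) + 27) = -14040 + 20/(-5 + 27) = -14040 + 20/22 = -14040 + 20*(1/22) = -14040 + 10/11 = -154430/11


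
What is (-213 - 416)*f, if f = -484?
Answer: 304436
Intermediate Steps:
(-213 - 416)*f = (-213 - 416)*(-484) = -629*(-484) = 304436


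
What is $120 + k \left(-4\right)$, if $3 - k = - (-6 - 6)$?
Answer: $156$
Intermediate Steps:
$k = -9$ ($k = 3 - - (-6 - 6) = 3 - \left(-1\right) \left(-12\right) = 3 - 12 = -9$)
$120 + k \left(-4\right) = 120 - -36 = 120 + 36 = 156$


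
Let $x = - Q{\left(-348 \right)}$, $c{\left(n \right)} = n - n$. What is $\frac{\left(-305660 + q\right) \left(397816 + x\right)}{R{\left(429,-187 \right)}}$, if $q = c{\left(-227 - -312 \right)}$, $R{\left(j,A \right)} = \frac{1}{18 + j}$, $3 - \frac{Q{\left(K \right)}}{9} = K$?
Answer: $-53921993803140$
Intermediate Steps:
$Q{\left(K \right)} = 27 - 9 K$
$c{\left(n \right)} = 0$
$q = 0$
$x = -3159$ ($x = - (27 - -3132) = - (27 + 3132) = \left(-1\right) 3159 = -3159$)
$\frac{\left(-305660 + q\right) \left(397816 + x\right)}{R{\left(429,-187 \right)}} = \frac{\left(-305660 + 0\right) \left(397816 - 3159\right)}{\frac{1}{18 + 429}} = \frac{\left(-305660\right) 394657}{\frac{1}{447}} = - 120630858620 \frac{1}{\frac{1}{447}} = \left(-120630858620\right) 447 = -53921993803140$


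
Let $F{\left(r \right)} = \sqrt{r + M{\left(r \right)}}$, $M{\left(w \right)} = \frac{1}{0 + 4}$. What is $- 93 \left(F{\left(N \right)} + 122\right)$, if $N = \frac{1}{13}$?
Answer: $-11346 - \frac{93 \sqrt{221}}{26} \approx -11399.0$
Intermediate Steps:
$N = \frac{1}{13} \approx 0.076923$
$M{\left(w \right)} = \frac{1}{4}$
$F{\left(r \right)} = \sqrt{\frac{1}{4} + r}$ ($F{\left(r \right)} = \sqrt{r + \frac{1}{4}} = \sqrt{\frac{1}{4} + r}$)
$- 93 \left(F{\left(N \right)} + 122\right) = - 93 \left(\frac{\sqrt{1 + 4 \cdot \frac{1}{13}}}{2} + 122\right) = - 93 \left(\frac{\sqrt{1 + \frac{4}{13}}}{2} + 122\right) = - 93 \left(\frac{\sqrt{\frac{17}{13}}}{2} + 122\right) = - 93 \left(\frac{\frac{1}{13} \sqrt{221}}{2} + 122\right) = - 93 \left(\frac{\sqrt{221}}{26} + 122\right) = - 93 \left(122 + \frac{\sqrt{221}}{26}\right) = -11346 - \frac{93 \sqrt{221}}{26}$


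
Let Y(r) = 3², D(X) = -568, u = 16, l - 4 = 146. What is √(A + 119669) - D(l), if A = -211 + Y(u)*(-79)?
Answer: 568 + √118747 ≈ 912.60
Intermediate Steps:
l = 150 (l = 4 + 146 = 150)
Y(r) = 9
A = -922 (A = -211 + 9*(-79) = -211 - 711 = -922)
√(A + 119669) - D(l) = √(-922 + 119669) - 1*(-568) = √118747 + 568 = 568 + √118747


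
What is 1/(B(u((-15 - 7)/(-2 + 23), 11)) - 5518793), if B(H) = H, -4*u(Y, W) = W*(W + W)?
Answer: -2/11037707 ≈ -1.8120e-7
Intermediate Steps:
u(Y, W) = -W²/2 (u(Y, W) = -W*(W + W)/4 = -W*2*W/4 = -W²/2)
1/(B(u((-15 - 7)/(-2 + 23), 11)) - 5518793) = 1/(-½*11² - 5518793) = 1/(-½*121 - 5518793) = 1/(-121/2 - 5518793) = 1/(-11037707/2) = -2/11037707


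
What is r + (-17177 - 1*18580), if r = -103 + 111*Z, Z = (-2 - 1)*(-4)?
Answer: -34528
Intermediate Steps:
Z = 12 (Z = -3*(-4) = 12)
r = 1229 (r = -103 + 111*12 = -103 + 1332 = 1229)
r + (-17177 - 1*18580) = 1229 + (-17177 - 1*18580) = 1229 + (-17177 - 18580) = 1229 - 35757 = -34528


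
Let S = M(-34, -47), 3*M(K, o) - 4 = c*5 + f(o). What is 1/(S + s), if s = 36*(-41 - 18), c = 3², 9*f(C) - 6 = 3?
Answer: -3/6322 ≈ -0.00047453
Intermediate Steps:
f(C) = 1 (f(C) = ⅔ + (⅑)*3 = ⅔ + ⅓ = 1)
c = 9
M(K, o) = 50/3 (M(K, o) = 4/3 + (9*5 + 1)/3 = 4/3 + (45 + 1)/3 = 4/3 + (⅓)*46 = 4/3 + 46/3 = 50/3)
S = 50/3 ≈ 16.667
s = -2124 (s = 36*(-59) = -2124)
1/(S + s) = 1/(50/3 - 2124) = 1/(-6322/3) = -3/6322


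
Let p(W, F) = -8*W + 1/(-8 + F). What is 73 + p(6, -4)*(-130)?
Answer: 37943/6 ≈ 6323.8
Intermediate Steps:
p(W, F) = 1/(-8 + F) - 8*W
73 + p(6, -4)*(-130) = 73 + ((1 + 64*6 - 8*(-4)*6)/(-8 - 4))*(-130) = 73 + ((1 + 384 + 192)/(-12))*(-130) = 73 - 1/12*577*(-130) = 73 - 577/12*(-130) = 73 + 37505/6 = 37943/6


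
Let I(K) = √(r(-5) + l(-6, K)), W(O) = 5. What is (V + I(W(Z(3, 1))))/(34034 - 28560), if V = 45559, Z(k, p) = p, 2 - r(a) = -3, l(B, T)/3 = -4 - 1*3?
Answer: 45559/5474 + 2*I/2737 ≈ 8.3228 + 0.00073073*I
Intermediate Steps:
l(B, T) = -21 (l(B, T) = 3*(-4 - 1*3) = 3*(-4 - 3) = 3*(-7) = -21)
r(a) = 5 (r(a) = 2 - 1*(-3) = 2 + 3 = 5)
I(K) = 4*I (I(K) = √(5 - 21) = √(-16) = 4*I)
(V + I(W(Z(3, 1))))/(34034 - 28560) = (45559 + 4*I)/(34034 - 28560) = (45559 + 4*I)/5474 = (45559 + 4*I)*(1/5474) = 45559/5474 + 2*I/2737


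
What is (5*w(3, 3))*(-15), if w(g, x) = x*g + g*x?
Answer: -1350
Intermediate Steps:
w(g, x) = 2*g*x (w(g, x) = g*x + g*x = 2*g*x)
(5*w(3, 3))*(-15) = (5*(2*3*3))*(-15) = (5*18)*(-15) = 90*(-15) = -1350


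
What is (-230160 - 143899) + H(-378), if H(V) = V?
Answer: -374437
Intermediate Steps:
(-230160 - 143899) + H(-378) = (-230160 - 143899) - 378 = -374059 - 378 = -374437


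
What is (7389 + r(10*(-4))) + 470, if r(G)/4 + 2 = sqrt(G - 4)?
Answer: 7851 + 8*I*sqrt(11) ≈ 7851.0 + 26.533*I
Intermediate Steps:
r(G) = -8 + 4*sqrt(-4 + G) (r(G) = -8 + 4*sqrt(G - 4) = -8 + 4*sqrt(-4 + G))
(7389 + r(10*(-4))) + 470 = (7389 + (-8 + 4*sqrt(-4 + 10*(-4)))) + 470 = (7389 + (-8 + 4*sqrt(-4 - 40))) + 470 = (7389 + (-8 + 4*sqrt(-44))) + 470 = (7389 + (-8 + 4*(2*I*sqrt(11)))) + 470 = (7389 + (-8 + 8*I*sqrt(11))) + 470 = (7381 + 8*I*sqrt(11)) + 470 = 7851 + 8*I*sqrt(11)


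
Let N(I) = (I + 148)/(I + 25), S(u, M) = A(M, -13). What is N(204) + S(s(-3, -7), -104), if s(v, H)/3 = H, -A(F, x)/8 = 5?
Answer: -8808/229 ≈ -38.463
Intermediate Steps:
A(F, x) = -40 (A(F, x) = -8*5 = -40)
s(v, H) = 3*H
S(u, M) = -40
N(I) = (148 + I)/(25 + I)
N(204) + S(s(-3, -7), -104) = (148 + 204)/(25 + 204) - 40 = 352/229 - 40 = -8808/229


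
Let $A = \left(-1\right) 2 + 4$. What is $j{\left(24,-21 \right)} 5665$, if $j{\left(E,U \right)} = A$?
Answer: $11330$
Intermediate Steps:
$A = 2$ ($A = -2 + 4 = 2$)
$j{\left(E,U \right)} = 2$
$j{\left(24,-21 \right)} 5665 = 2 \cdot 5665 = 11330$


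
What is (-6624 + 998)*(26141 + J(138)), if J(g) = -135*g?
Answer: -42256886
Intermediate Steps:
(-6624 + 998)*(26141 + J(138)) = (-6624 + 998)*(26141 - 135*138) = -5626*(26141 - 18630) = -5626*7511 = -42256886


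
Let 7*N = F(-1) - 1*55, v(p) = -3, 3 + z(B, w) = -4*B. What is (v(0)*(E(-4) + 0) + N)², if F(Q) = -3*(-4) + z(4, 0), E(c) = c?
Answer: 484/49 ≈ 9.8775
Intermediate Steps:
z(B, w) = -3 - 4*B
F(Q) = -7 (F(Q) = -3*(-4) + (-3 - 4*4) = 12 + (-3 - 16) = 12 - 19 = -7)
N = -62/7 (N = (-7 - 1*55)/7 = (-7 - 55)/7 = (⅐)*(-62) = -62/7 ≈ -8.8571)
(v(0)*(E(-4) + 0) + N)² = (-3*(-4 + 0) - 62/7)² = (-3*(-4) - 62/7)² = (12 - 62/7)² = (22/7)² = 484/49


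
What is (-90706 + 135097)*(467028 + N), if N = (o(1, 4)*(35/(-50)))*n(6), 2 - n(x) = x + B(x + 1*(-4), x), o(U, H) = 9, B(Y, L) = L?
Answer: 20734636581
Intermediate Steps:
n(x) = 2 - 2*x (n(x) = 2 - (x + x) = 2 - 2*x)
N = 63 (N = (9*(35/(-50)))*(2 - 2*6) = (9*(35*(-1/50)))*(2 - 12) = (9*(-7/10))*(-10) = -63/10*(-10) = 63)
(-90706 + 135097)*(467028 + N) = (-90706 + 135097)*(467028 + 63) = 44391*467091 = 20734636581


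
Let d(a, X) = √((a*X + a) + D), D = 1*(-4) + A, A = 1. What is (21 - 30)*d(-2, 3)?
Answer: -9*I*√11 ≈ -29.85*I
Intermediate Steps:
D = -3 (D = 1*(-4) + 1 = -4 + 1 = -3)
d(a, X) = √(-3 + a + X*a) (d(a, X) = √((a*X + a) - 3) = √((X*a + a) - 3) = √((a + X*a) - 3) = √(-3 + a + X*a))
(21 - 30)*d(-2, 3) = (21 - 30)*√(-3 - 2 + 3*(-2)) = -9*√(-3 - 2 - 6) = -9*I*√11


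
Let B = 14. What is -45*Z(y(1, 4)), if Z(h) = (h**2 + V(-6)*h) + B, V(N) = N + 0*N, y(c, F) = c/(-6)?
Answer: -2705/4 ≈ -676.25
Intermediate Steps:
y(c, F) = -c/6 (y(c, F) = c*(-1/6) = -c/6)
V(N) = N (V(N) = N + 0 = N)
Z(h) = 14 + h**2 - 6*h (Z(h) = (h**2 - 6*h) + 14 = 14 + h**2 - 6*h)
-45*Z(y(1, 4)) = -45*(14 + (-1/6*1)**2 - (-1)) = -45*(14 + (-1/6)**2 - 6*(-1/6)) = -45*(14 + 1/36 + 1) = -45*541/36 = -2705/4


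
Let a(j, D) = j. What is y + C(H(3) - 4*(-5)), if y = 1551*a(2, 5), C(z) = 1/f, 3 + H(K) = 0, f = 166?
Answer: 514933/166 ≈ 3102.0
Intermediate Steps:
H(K) = -3 (H(K) = -3 + 0 = -3)
C(z) = 1/166
y = 3102 (y = 1551*2 = 3102)
y + C(H(3) - 4*(-5)) = 3102 + 1/166 = 514933/166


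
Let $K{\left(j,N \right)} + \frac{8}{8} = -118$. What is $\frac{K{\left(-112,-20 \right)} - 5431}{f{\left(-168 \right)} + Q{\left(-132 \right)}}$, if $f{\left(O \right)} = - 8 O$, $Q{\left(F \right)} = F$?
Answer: $- \frac{925}{202} \approx -4.5792$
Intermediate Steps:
$K{\left(j,N \right)} = -119$ ($K{\left(j,N \right)} = -1 - 118 = -119$)
$\frac{K{\left(-112,-20 \right)} - 5431}{f{\left(-168 \right)} + Q{\left(-132 \right)}} = \frac{-119 - 5431}{\left(-8\right) \left(-168\right) - 132} = - \frac{5550}{1344 - 132} = - \frac{5550}{1212} = \left(-5550\right) \frac{1}{1212} = - \frac{925}{202}$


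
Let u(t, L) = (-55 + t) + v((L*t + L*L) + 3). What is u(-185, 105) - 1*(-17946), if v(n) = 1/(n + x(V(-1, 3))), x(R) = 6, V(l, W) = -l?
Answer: 148571045/8391 ≈ 17706.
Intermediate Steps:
v(n) = 1/(6 + n) (v(n) = 1/(n + 6) = 1/(6 + n))
u(t, L) = -55 + t + 1/(9 + L² + L*t) (u(t, L) = (-55 + t) + 1/(6 + ((L*t + L*L) + 3)) = (-55 + t) + 1/(6 + ((L*t + L²) + 3)) = (-55 + t) + 1/(6 + ((L² + L*t) + 3)) = (-55 + t) + 1/(6 + (3 + L² + L*t)) = (-55 + t) + 1/(9 + L² + L*t) = -55 + t + 1/(9 + L² + L*t))
u(-185, 105) - 1*(-17946) = (1 + (-55 - 185)*(9 + 105² + 105*(-185)))/(9 + 105² + 105*(-185)) - 1*(-17946) = (1 - 240*(9 + 11025 - 19425))/(9 + 11025 - 19425) + 17946 = (1 - 240*(-8391))/(-8391) + 17946 = -(1 + 2013840)/8391 + 17946 = -1/8391*2013841 + 17946 = -2013841/8391 + 17946 = 148571045/8391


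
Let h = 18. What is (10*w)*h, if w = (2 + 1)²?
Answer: 1620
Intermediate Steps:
w = 9 (w = 3² = 9)
(10*w)*h = (10*9)*18 = 90*18 = 1620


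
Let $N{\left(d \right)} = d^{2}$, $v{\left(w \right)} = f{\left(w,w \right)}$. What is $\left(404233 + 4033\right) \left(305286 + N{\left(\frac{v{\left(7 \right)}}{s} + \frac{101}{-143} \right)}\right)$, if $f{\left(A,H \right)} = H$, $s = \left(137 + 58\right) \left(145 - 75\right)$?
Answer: $\frac{28673150114655058693}{230051250} \approx 1.2464 \cdot 10^{11}$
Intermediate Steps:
$s = 13650$ ($s = 195 \cdot 70 = 13650$)
$v{\left(w \right)} = w$
$\left(404233 + 4033\right) \left(305286 + N{\left(\frac{v{\left(7 \right)}}{s} + \frac{101}{-143} \right)}\right) = \left(404233 + 4033\right) \left(305286 + \left(\frac{7}{13650} + \frac{101}{-143}\right)^{2}\right) = 408266 \left(305286 + \left(7 \cdot \frac{1}{13650} + 101 \left(- \frac{1}{143}\right)\right)^{2}\right) = 408266 \left(305286 + \left(\frac{1}{1950} - \frac{101}{143}\right)^{2}\right) = 408266 \left(305286 + \left(- \frac{15139}{21450}\right)^{2}\right) = 408266 \left(305286 + \frac{229189321}{460102500}\right) = 408266 \cdot \frac{140463081004321}{460102500} = \frac{28673150114655058693}{230051250}$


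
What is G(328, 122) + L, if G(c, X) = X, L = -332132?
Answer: -332010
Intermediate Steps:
G(328, 122) + L = 122 - 332132 = -332010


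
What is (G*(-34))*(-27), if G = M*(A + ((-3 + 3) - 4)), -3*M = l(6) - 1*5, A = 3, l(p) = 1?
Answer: -1224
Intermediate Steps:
M = 4/3 (M = -(1 - 1*5)/3 = -(1 - 5)/3 = -1/3*(-4) = 4/3 ≈ 1.3333)
G = -4/3 (G = 4*(3 + ((-3 + 3) - 4))/3 = 4*(3 + (0 - 4))/3 = 4*(3 - 4)/3 = (4/3)*(-1) = -4/3 ≈ -1.3333)
(G*(-34))*(-27) = -4/3*(-34)*(-27) = (136/3)*(-27) = -1224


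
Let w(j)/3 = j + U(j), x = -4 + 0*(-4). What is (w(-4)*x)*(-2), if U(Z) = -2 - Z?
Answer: -48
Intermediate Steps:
x = -4 (x = -4 + 0 = -4)
w(j) = -6 (w(j) = 3*(j + (-2 - j)) = 3*(-2) = -6)
(w(-4)*x)*(-2) = -6*(-4)*(-2) = 24*(-2) = -48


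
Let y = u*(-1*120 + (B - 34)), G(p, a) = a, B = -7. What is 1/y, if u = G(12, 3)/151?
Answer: -151/483 ≈ -0.31263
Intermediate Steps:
u = 3/151 ≈ 0.019868
y = -483/151 (y = 3*(-1*120 + (-7 - 34))/151 = 3*(-120 - 41)/151 = (3/151)*(-161) = -483/151 ≈ -3.1987)
1/y = 1/(-483/151) = -151/483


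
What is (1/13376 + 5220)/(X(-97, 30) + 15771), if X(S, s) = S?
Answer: 69822721/209655424 ≈ 0.33304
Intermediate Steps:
(1/13376 + 5220)/(X(-97, 30) + 15771) = (1/13376 + 5220)/(-97 + 15771) = (1/13376 + 5220)/15674 = (69822721/13376)*(1/15674) = 69822721/209655424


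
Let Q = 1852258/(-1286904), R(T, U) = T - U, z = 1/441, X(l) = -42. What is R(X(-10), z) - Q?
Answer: -3836746169/94587444 ≈ -40.563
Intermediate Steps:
z = 1/441 ≈ 0.0022676
Q = -926129/643452 (Q = 1852258*(-1/1286904) = -926129/643452 ≈ -1.4393)
R(X(-10), z) - Q = (-42 - 1*1/441) - 1*(-926129/643452) = (-42 - 1/441) + 926129/643452 = -18523/441 + 926129/643452 = -3836746169/94587444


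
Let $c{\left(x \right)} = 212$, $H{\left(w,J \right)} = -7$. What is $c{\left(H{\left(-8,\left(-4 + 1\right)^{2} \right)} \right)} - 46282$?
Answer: $-46070$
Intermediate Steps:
$c{\left(H{\left(-8,\left(-4 + 1\right)^{2} \right)} \right)} - 46282 = 212 - 46282 = -46070$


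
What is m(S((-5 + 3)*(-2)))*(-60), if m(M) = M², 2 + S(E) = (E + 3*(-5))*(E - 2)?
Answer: -34560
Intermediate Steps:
S(E) = -2 + (-15 + E)*(-2 + E) (S(E) = -2 + (E + 3*(-5))*(E - 2) = -2 + (E - 15)*(-2 + E) = -2 + (-15 + E)*(-2 + E))
m(S((-5 + 3)*(-2)))*(-60) = (28 + ((-5 + 3)*(-2))² - 17*(-5 + 3)*(-2))²*(-60) = (28 + (-2*(-2))² - (-34)*(-2))²*(-60) = (28 + 4² - 17*4)²*(-60) = (28 + 16 - 68)²*(-60) = (-24)²*(-60) = 576*(-60) = -34560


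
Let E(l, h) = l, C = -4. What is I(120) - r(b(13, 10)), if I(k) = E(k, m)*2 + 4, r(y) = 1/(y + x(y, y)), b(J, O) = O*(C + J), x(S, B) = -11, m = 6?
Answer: 19275/79 ≈ 243.99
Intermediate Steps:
b(J, O) = O*(-4 + J)
r(y) = 1/(-11 + y) (r(y) = 1/(y - 11) = 1/(-11 + y))
I(k) = 4 + 2*k (I(k) = k*2 + 4 = 2*k + 4 = 4 + 2*k)
I(120) - r(b(13, 10)) = (4 + 2*120) - 1/(-11 + 10*(-4 + 13)) = (4 + 240) - 1/(-11 + 10*9) = 244 - 1/(-11 + 90) = 244 - 1/79 = 19275/79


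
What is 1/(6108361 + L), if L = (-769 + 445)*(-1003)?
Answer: 1/6433333 ≈ 1.5544e-7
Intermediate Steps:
L = 324972 (L = -324*(-1003) = 324972)
1/(6108361 + L) = 1/(6108361 + 324972) = 1/6433333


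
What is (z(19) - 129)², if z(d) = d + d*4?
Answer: 1156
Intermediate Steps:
z(d) = 5*d (z(d) = d + 4*d = 5*d)
(z(19) - 129)² = (5*19 - 129)² = (95 - 129)² = (-34)² = 1156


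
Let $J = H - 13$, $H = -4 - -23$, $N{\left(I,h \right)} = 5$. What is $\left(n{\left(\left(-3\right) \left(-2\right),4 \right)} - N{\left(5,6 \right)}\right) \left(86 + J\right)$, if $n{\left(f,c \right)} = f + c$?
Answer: $460$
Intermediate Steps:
$n{\left(f,c \right)} = c + f$
$H = 19$ ($H = -4 + 23 = 19$)
$J = 6$ ($J = 19 - 13 = 6$)
$\left(n{\left(\left(-3\right) \left(-2\right),4 \right)} - N{\left(5,6 \right)}\right) \left(86 + J\right) = \left(\left(4 - -6\right) - 5\right) \left(86 + 6\right) = \left(\left(4 + 6\right) - 5\right) 92 = \left(10 - 5\right) 92 = 5 \cdot 92 = 460$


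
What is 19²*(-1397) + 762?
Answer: -503555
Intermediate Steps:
19²*(-1397) + 762 = 361*(-1397) + 762 = -504317 + 762 = -503555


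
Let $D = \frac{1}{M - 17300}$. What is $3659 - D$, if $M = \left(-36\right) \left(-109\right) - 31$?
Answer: $\frac{49056214}{13407} \approx 3659.0$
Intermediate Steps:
$M = 3893$ ($M = 3924 - 31 = 3893$)
$D = - \frac{1}{13407}$ ($D = \frac{1}{3893 - 17300} = \frac{1}{-13407} = - \frac{1}{13407} \approx -7.4588 \cdot 10^{-5}$)
$3659 - D = 3659 - - \frac{1}{13407} = 3659 + \frac{1}{13407} = \frac{49056214}{13407}$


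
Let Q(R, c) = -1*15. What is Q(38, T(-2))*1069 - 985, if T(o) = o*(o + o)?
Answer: -17020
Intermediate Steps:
T(o) = 2*o**2 (T(o) = o*(2*o) = 2*o**2)
Q(R, c) = -15
Q(38, T(-2))*1069 - 985 = -15*1069 - 985 = -16035 - 985 = -17020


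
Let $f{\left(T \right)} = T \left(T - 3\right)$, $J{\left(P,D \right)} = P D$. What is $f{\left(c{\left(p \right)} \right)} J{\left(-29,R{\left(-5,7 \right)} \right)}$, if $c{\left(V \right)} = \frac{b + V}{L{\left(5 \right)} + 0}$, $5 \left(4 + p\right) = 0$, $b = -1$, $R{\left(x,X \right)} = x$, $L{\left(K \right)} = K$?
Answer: $580$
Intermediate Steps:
$J{\left(P,D \right)} = D P$
$p = -4$ ($p = -4 + \frac{1}{5} \cdot 0 = -4 + 0 = -4$)
$c{\left(V \right)} = - \frac{1}{5} + \frac{V}{5}$ ($c{\left(V \right)} = \frac{-1 + V}{5 + 0} = \frac{-1 + V}{5} = \left(-1 + V\right) \frac{1}{5} = - \frac{1}{5} + \frac{V}{5}$)
$f{\left(T \right)} = T \left(-3 + T\right)$
$f{\left(c{\left(p \right)} \right)} J{\left(-29,R{\left(-5,7 \right)} \right)} = \left(- \frac{1}{5} + \frac{1}{5} \left(-4\right)\right) \left(-3 + \left(- \frac{1}{5} + \frac{1}{5} \left(-4\right)\right)\right) \left(\left(-5\right) \left(-29\right)\right) = \left(- \frac{1}{5} - \frac{4}{5}\right) \left(-3 - 1\right) 145 = - (-3 - 1) 145 = \left(-1\right) \left(-4\right) 145 = 4 \cdot 145 = 580$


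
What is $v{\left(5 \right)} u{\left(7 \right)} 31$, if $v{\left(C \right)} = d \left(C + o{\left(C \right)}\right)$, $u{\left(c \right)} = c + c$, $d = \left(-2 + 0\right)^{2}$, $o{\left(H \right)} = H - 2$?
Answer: $13888$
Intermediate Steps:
$o{\left(H \right)} = -2 + H$
$d = 4$ ($d = \left(-2\right)^{2} = 4$)
$u{\left(c \right)} = 2 c$
$v{\left(C \right)} = -8 + 8 C$ ($v{\left(C \right)} = 4 \left(C + \left(-2 + C\right)\right) = 4 \left(-2 + 2 C\right) = -8 + 8 C$)
$v{\left(5 \right)} u{\left(7 \right)} 31 = \left(-8 + 8 \cdot 5\right) 2 \cdot 7 \cdot 31 = \left(-8 + 40\right) 14 \cdot 31 = 32 \cdot 14 \cdot 31 = 448 \cdot 31 = 13888$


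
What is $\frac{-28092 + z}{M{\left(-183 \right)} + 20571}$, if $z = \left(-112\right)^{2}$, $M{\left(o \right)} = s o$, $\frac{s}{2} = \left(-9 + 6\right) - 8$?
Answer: $- \frac{15548}{24597} \approx -0.63211$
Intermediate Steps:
$s = -22$ ($s = 2 \left(\left(-9 + 6\right) - 8\right) = 2 \left(-3 - 8\right) = 2 \left(-11\right) = -22$)
$M{\left(o \right)} = - 22 o$
$z = 12544$
$\frac{-28092 + z}{M{\left(-183 \right)} + 20571} = \frac{-28092 + 12544}{\left(-22\right) \left(-183\right) + 20571} = - \frac{15548}{4026 + 20571} = - \frac{15548}{24597}$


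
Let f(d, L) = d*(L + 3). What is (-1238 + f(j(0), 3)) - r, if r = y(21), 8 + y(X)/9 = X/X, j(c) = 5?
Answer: -1145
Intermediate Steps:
f(d, L) = d*(3 + L)
y(X) = -63 (y(X) = -72 + 9*(X/X) = -72 + 9*1 = -72 + 9 = -63)
r = -63
(-1238 + f(j(0), 3)) - r = (-1238 + 5*(3 + 3)) - 1*(-63) = (-1238 + 5*6) + 63 = (-1238 + 30) + 63 = -1208 + 63 = -1145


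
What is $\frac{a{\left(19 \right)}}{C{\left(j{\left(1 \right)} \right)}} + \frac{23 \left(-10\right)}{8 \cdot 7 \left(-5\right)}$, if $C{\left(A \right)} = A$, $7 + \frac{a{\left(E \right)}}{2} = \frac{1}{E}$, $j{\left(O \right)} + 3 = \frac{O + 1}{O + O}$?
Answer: $\frac{4133}{532} \approx 7.7688$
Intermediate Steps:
$j{\left(O \right)} = -3 + \frac{1 + O}{2 O}$ ($j{\left(O \right)} = -3 + \frac{O + 1}{O + O} = -3 + \frac{1 + O}{2 O}$)
$a{\left(E \right)} = -14 + \frac{2}{E}$
$\frac{a{\left(19 \right)}}{C{\left(j{\left(1 \right)} \right)}} + \frac{23 \left(-10\right)}{8 \cdot 7 \left(-5\right)} = \frac{-14 + \frac{2}{19}}{\frac{1}{2} \cdot 1^{-1} \left(1 - 5\right)} + \frac{23 \left(-10\right)}{8 \cdot 7 \left(-5\right)} = \frac{-14 + 2 \cdot \frac{1}{19}}{\frac{1}{2} \cdot 1 \left(1 - 5\right)} - \frac{230}{56 \left(-5\right)} = \frac{-14 + \frac{2}{19}}{\frac{1}{2} \cdot 1 \left(-4\right)} - \frac{230}{-280} = - \frac{264}{19 \left(-2\right)} - - \frac{23}{28} = \left(- \frac{264}{19}\right) \left(- \frac{1}{2}\right) + \frac{23}{28} = \frac{132}{19} + \frac{23}{28} = \frac{4133}{532}$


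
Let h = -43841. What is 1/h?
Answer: -1/43841 ≈ -2.2810e-5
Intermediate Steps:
1/h = 1/(-43841) = -1/43841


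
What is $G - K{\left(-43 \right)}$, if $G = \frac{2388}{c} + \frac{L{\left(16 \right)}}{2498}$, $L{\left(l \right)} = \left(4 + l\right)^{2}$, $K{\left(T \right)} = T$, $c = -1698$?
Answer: $\frac{14758579}{353467} \approx 41.754$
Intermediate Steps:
$G = - \frac{440502}{353467}$ ($G = \frac{2388}{-1698} + \frac{\left(4 + 16\right)^{2}}{2498} = 2388 \left(- \frac{1}{1698}\right) + 20^{2} \cdot \frac{1}{2498} = - \frac{398}{283} + 400 \cdot \frac{1}{2498} = - \frac{398}{283} + \frac{200}{1249} = - \frac{440502}{353467} \approx -1.2462$)
$G - K{\left(-43 \right)} = - \frac{440502}{353467} - -43 = - \frac{440502}{353467} + 43 = \frac{14758579}{353467}$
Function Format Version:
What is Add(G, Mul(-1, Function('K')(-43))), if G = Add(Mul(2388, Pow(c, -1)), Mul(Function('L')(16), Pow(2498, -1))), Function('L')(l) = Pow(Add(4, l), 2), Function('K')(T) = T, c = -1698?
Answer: Rational(14758579, 353467) ≈ 41.754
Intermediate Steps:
G = Rational(-440502, 353467) (G = Add(Mul(2388, Pow(-1698, -1)), Mul(Pow(Add(4, 16), 2), Pow(2498, -1))) = Add(Mul(2388, Rational(-1, 1698)), Mul(Pow(20, 2), Rational(1, 2498))) = Add(Rational(-398, 283), Mul(400, Rational(1, 2498))) = Add(Rational(-398, 283), Rational(200, 1249)) = Rational(-440502, 353467) ≈ -1.2462)
Add(G, Mul(-1, Function('K')(-43))) = Add(Rational(-440502, 353467), Mul(-1, -43)) = Add(Rational(-440502, 353467), 43) = Rational(14758579, 353467)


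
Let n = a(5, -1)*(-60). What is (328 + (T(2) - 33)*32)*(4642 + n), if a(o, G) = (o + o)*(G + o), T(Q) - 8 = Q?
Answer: -914736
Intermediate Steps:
T(Q) = 8 + Q
a(o, G) = 2*o*(G + o) (a(o, G) = (2*o)*(G + o) = 2*o*(G + o))
n = -2400 (n = (2*5*(-1 + 5))*(-60) = (2*5*4)*(-60) = 40*(-60) = -2400)
(328 + (T(2) - 33)*32)*(4642 + n) = (328 + ((8 + 2) - 33)*32)*(4642 - 2400) = (328 + (10 - 33)*32)*2242 = (328 - 23*32)*2242 = (328 - 736)*2242 = -408*2242 = -914736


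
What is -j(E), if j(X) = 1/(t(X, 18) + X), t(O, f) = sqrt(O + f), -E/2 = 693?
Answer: 77/106798 + I*sqrt(38)/320394 ≈ 0.00072099 + 1.924e-5*I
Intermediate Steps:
E = -1386 (E = -2*693 = -1386)
j(X) = 1/(X + sqrt(18 + X)) (j(X) = 1/(sqrt(X + 18) + X) = 1/(sqrt(18 + X) + X) = 1/(X + sqrt(18 + X)))
-j(E) = -1/(-1386 + sqrt(18 - 1386)) = -1/(-1386 + sqrt(-1368)) = -1/(-1386 + 6*I*sqrt(38))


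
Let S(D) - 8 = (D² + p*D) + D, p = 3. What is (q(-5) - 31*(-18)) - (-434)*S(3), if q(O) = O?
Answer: 13139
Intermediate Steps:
S(D) = 8 + D² + 4*D (S(D) = 8 + ((D² + 3*D) + D) = 8 + (D² + 4*D) = 8 + D² + 4*D)
(q(-5) - 31*(-18)) - (-434)*S(3) = (-5 - 31*(-18)) - (-434)*(8 + 3² + 4*3) = (-5 + 558) - (-434)*(8 + 9 + 12) = 553 - (-434)*29 = 553 - 1*(-12586) = 553 + 12586 = 13139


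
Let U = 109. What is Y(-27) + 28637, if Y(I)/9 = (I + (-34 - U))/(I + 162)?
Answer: 85877/3 ≈ 28626.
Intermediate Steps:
Y(I) = 9*(-143 + I)/(162 + I) (Y(I) = 9*((I + (-34 - 1*109))/(I + 162)) = 9*((I + (-34 - 109))/(162 + I)) = 9*((I - 143)/(162 + I)) = 9*((-143 + I)/(162 + I)) = 9*(-143 + I)/(162 + I))
Y(-27) + 28637 = 9*(-143 - 27)/(162 - 27) + 28637 = 9*(-170)/135 + 28637 = 9*(1/135)*(-170) + 28637 = -34/3 + 28637 = 85877/3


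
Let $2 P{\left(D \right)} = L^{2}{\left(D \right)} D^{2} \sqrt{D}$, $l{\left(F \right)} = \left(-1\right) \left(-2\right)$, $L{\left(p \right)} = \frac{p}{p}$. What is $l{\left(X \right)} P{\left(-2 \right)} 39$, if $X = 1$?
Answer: $156 i \sqrt{2} \approx 220.62 i$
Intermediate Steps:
$L{\left(p \right)} = 1$
$l{\left(F \right)} = 2$
$P{\left(D \right)} = \frac{D^{\frac{5}{2}}}{2}$ ($P{\left(D \right)} = \frac{1^{2} D^{2} \sqrt{D}}{2} = \frac{1 D^{2} \sqrt{D}}{2} = \frac{D^{2} \sqrt{D}}{2} = \frac{D^{\frac{5}{2}}}{2}$)
$l{\left(X \right)} P{\left(-2 \right)} 39 = 2 \frac{\left(-2\right)^{\frac{5}{2}}}{2} \cdot 39 = 2 \frac{4 i \sqrt{2}}{2} \cdot 39 = 2 \cdot 2 i \sqrt{2} \cdot 39 = 4 i \sqrt{2} \cdot 39 = 156 i \sqrt{2}$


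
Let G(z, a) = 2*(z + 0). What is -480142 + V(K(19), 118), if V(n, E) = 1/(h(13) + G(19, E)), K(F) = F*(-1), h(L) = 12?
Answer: -24007099/50 ≈ -4.8014e+5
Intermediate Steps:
G(z, a) = 2*z
K(F) = -F
V(n, E) = 1/50 (V(n, E) = 1/(12 + 2*19) = 1/(12 + 38) = 1/50)
-480142 + V(K(19), 118) = -480142 + 1/50 = -24007099/50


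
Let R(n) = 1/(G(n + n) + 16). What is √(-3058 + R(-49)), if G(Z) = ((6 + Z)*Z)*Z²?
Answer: I*√1433011803937859345/21647420 ≈ 55.299*I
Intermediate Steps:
G(Z) = Z³*(6 + Z) (G(Z) = (Z*(6 + Z))*Z² = Z³*(6 + Z))
R(n) = 1/(16 + 8*n³*(6 + 2*n)) (R(n) = 1/((n + n)³*(6 + (n + n)) + 16) = 1/((2*n)³*(6 + 2*n) + 16) = 1/((8*n³)*(6 + 2*n) + 16) = 1/(8*n³*(6 + 2*n) + 16) = 1/(16 + 8*n³*(6 + 2*n)))
√(-3058 + R(-49)) = √(-3058 + 1/(16*(1 + (-49)³*(3 - 49)))) = √(-3058 + 1/(16*(1 - 117649*(-46)))) = √(-3058 + 1/(16*(1 + 5411854))) = √(-3058 + (1/16)/5411855) = √(-3058 + (1/16)*(1/5411855)) = √(-3058 + 1/86589680) = √(-264791241439/86589680) = I*√1433011803937859345/21647420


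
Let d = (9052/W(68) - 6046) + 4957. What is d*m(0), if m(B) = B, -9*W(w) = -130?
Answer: 0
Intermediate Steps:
W(w) = 130/9 (W(w) = -⅑*(-130) = 130/9)
d = -30051/65 (d = (9052/(130/9) - 6046) + 4957 = (9052*(9/130) - 6046) + 4957 = (40734/65 - 6046) + 4957 = -352256/65 + 4957 = -30051/65 ≈ -462.32)
d*m(0) = -30051/65*0 = 0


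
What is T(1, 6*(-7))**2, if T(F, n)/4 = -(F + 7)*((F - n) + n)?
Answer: 1024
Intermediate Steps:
T(F, n) = -4*F*(7 + F) (T(F, n) = 4*(-(F + 7)*((F - n) + n)) = 4*(-(7 + F)*F) = 4*(-F*(7 + F)) = -4*F*(7 + F))
T(1, 6*(-7))**2 = (-4*1*(7 + 1))**2 = (-4*1*8)**2 = (-32)**2 = 1024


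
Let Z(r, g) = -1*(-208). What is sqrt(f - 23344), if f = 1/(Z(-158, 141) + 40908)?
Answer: 3*I*sqrt(1096211838993)/20558 ≈ 152.79*I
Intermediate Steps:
Z(r, g) = 208
f = 1/41116 (f = 1/(208 + 40908) = 1/41116 ≈ 2.4321e-5)
sqrt(f - 23344) = sqrt(1/41116 - 23344) = sqrt(-959811903/41116) = 3*I*sqrt(1096211838993)/20558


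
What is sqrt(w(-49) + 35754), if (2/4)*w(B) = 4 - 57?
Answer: 8*sqrt(557) ≈ 188.81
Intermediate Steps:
w(B) = -106 (w(B) = 2*(4 - 57) = 2*(-53) = -106)
sqrt(w(-49) + 35754) = sqrt(-106 + 35754) = sqrt(35648) = 8*sqrt(557)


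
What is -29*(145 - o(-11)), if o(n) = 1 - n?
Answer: -3857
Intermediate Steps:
-29*(145 - o(-11)) = -29*(145 - (1 - 1*(-11))) = -29*(145 - (1 + 11)) = -29*(145 - 1*12) = -29*(145 - 12) = -29*133 = -3857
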